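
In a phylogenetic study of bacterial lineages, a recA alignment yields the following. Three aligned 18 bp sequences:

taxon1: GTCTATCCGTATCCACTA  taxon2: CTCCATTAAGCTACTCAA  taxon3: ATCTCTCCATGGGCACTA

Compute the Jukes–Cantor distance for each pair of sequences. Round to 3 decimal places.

taxon1–taxon2: 10/18 sites differ → p ≈ 0.555556, d = −0.75 ln(1 − 0.740741) = 1.012446 ≈ 1.012.
taxon1–taxon3: 6/18 sites differ → p ≈ 0.333333, d = −0.75 ln(1 − 0.444444) = 0.440839 ≈ 0.441.
taxon2–taxon3: 11/18 sites differ → p ≈ 0.611111, d = −0.75 ln(1 − 0.814815) = 1.264800 ≈ 1.265.

d(taxon1,taxon2) = 1.012, d(taxon1,taxon3) = 0.441, d(taxon2,taxon3) = 1.265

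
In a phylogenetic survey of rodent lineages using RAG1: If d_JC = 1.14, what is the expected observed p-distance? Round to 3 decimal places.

0.586

p = (3/4)(1 − e^(−4d/3)) = 0.75 × (1 − e^(-1.52)) = 0.75 × (1 − 0.218712) = 0.585966.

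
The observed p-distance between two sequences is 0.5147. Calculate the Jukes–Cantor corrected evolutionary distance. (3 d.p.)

d = −(3/4) ln(1 − 4p/3) = −0.75 ln(1 − 0.686267) = −0.75 ln(0.313733)
  = −0.75 × (-1.159213) = 0.869410 substitutions/site.

0.869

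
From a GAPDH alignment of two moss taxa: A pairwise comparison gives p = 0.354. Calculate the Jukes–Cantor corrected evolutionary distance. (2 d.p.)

d = −(3/4) ln(1 − 4p/3) = −0.75 ln(1 − 0.472) = −0.75 ln(0.528)
  = −0.75 × (-0.638659) = 0.478994 substitutions/site.

0.48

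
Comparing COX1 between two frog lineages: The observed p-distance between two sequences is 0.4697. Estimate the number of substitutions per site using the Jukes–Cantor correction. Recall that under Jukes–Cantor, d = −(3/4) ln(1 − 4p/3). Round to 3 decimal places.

0.738

d = −(3/4) ln(1 − 4p/3) = −0.75 ln(1 − 0.626267) = −0.75 ln(0.373733)
  = −0.75 × (-0.984214) = 0.738161 substitutions/site.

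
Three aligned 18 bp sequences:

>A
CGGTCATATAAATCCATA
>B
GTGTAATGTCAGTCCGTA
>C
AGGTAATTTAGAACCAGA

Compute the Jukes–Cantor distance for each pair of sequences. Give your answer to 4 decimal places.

d(A,B) = 0.5482, d(A,C) = 0.4408, d(B,C) = 0.8240

A–B: 7/18 sites differ → p ≈ 0.388889, d = −0.75 ln(1 − 0.518519) = 0.548166 ≈ 0.5482.
A–C: 6/18 sites differ → p ≈ 0.333333, d = −0.75 ln(1 − 0.444444) = 0.440839 ≈ 0.4408.
B–C: 9/18 sites differ → p = 0.5, d = −0.75 ln(1 − 0.666667) = 0.823960 ≈ 0.8240.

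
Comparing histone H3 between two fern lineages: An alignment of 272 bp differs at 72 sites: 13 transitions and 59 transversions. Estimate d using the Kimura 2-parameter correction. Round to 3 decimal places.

P = 13/272 ≈ 0.047794 and Q = 59/272 ≈ 0.216912.
Under the Kimura two-parameter model, d = −½ ln(1 − 2P − Q) − ¼ ln(1 − 2Q).
1 − 2P − Q = 0.6875, giving −½ ln(0.6875) = 0.187347.
1 − 2Q = 0.566176, giving −¼ ln(0.566176) = 0.142213.
d = 0.187347 + 0.142213 = 0.329560.

0.330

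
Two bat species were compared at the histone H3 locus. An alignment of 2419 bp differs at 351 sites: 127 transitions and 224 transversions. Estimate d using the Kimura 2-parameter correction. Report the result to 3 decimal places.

P = 127/2419 ≈ 0.052501 and Q = 224/2419 ≈ 0.0926.
Under the Kimura two-parameter model, d = −½ ln(1 − 2P − Q) − ¼ ln(1 − 2Q).
1 − 2P − Q = 0.802398, giving −½ ln(0.802398) = 0.110075.
1 − 2Q = 0.8148, giving −¼ ln(0.8148) = 0.051203.
d = 0.110075 + 0.051203 = 0.161278.

0.161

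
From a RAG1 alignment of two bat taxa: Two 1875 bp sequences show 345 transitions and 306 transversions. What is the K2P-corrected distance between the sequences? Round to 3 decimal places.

P = 345/1875 = 0.184 and Q = 306/1875 = 0.1632.
Under the Kimura two-parameter model, d = −½ ln(1 − 2P − Q) − ¼ ln(1 − 2Q).
1 − 2P − Q = 0.4688, giving −½ ln(0.4688) = 0.378790.
1 − 2Q = 0.6736, giving −¼ ln(0.6736) = 0.098780.
d = 0.378790 + 0.098780 = 0.477570.

0.478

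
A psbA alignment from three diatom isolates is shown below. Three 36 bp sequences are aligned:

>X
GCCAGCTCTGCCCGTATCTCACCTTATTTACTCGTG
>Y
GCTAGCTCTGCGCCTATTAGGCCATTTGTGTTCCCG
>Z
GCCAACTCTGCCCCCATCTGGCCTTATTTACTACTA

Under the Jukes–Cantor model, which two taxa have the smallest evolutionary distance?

X–Y: 14/36 differ, p = 0.389, d = 0.548.
X–Z: 8/36 differ, p = 0.222, d = 0.264.
Y–Z: 14/36 differ, p = 0.389, d = 0.548.
The smallest distance is between X and Z.

X and Z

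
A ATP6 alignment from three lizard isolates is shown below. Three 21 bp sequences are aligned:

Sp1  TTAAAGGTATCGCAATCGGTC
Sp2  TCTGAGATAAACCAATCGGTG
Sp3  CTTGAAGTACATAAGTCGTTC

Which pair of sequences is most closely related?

Sp1–Sp2: 8/21 differ, p = 0.381, d = 0.532.
Sp1–Sp3: 10/21 differ, p = 0.476, d = 0.756.
Sp2–Sp3: 10/21 differ, p = 0.476, d = 0.756.
The smallest distance is between Sp1 and Sp2.

Sp1 and Sp2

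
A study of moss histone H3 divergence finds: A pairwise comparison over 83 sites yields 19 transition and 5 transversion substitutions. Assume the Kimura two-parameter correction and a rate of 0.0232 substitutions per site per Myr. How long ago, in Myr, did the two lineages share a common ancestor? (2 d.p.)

8.56

P = 19/83 ≈ 0.228916 and Q = 5/83 ≈ 0.060241.
Under the Kimura two-parameter model, d = −½ ln(1 − 2P − Q) − ¼ ln(1 − 2Q).
1 − 2P − Q = 0.481927, giving −½ ln(0.481927) = 0.364981.
1 − 2Q = 0.879518, giving −¼ ln(0.879518) = 0.032095.
d = 0.364981 + 0.032095 = 0.397076.
Under a molecular clock d = 2μt, so t = d/(2μ) = 0.397076 / (2 × 0.0232) = 8.56 Myr.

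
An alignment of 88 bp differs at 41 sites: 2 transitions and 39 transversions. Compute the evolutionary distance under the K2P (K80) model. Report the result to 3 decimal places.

P = 2/88 ≈ 0.022727 and Q = 39/88 ≈ 0.443182.
Under the Kimura two-parameter model, d = −½ ln(1 − 2P − Q) − ¼ ln(1 − 2Q).
1 − 2P − Q = 0.511364, giving −½ ln(0.511364) = 0.335337.
1 − 2Q = 0.113636, giving −¼ ln(0.113636) = 0.543689.
d = 0.335337 + 0.543689 = 0.879026.

0.879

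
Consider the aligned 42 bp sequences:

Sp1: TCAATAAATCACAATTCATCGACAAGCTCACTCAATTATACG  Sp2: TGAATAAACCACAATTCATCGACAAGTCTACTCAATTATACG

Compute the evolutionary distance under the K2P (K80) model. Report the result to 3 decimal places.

Of 42 sites, 4 differences are transitions and 1 are transversions, so P = 4/42 ≈ 0.095238 and Q = 1/42 ≈ 0.02381.
Under the Kimura two-parameter model, d = −½ ln(1 − 2P − Q) − ¼ ln(1 − 2Q).
1 − 2P − Q = 0.785714, giving −½ ln(0.785714) = 0.120581.
1 − 2Q = 0.95238, giving −¼ ln(0.95238) = 0.012198.
d = 0.120581 + 0.012198 = 0.132779.

0.133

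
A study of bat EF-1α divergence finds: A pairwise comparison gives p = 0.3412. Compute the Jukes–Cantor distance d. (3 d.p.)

0.455

d = −(3/4) ln(1 − 4p/3) = −0.75 ln(1 − 0.454933) = −0.75 ln(0.545067)
  = −0.75 × (-0.606847) = 0.455135 substitutions/site.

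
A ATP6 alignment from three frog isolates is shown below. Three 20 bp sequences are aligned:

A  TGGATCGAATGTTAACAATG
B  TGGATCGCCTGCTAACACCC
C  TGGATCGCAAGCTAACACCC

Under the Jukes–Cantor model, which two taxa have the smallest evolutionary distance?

B and C

A–B: 6/20 differ, p = 0.300, d = 0.383.
A–C: 6/20 differ, p = 0.300, d = 0.383.
B–C: 2/20 differ, p = 0.100, d = 0.107.
The smallest distance is between B and C.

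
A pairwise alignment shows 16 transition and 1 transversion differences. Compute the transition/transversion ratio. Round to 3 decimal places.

R = 16/1 = 16.000.

16.000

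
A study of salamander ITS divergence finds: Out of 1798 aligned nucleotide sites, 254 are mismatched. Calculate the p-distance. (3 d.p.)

p = 254/1798 = 0.141268… ≈ 0.141 (to 3 d.p.).

0.141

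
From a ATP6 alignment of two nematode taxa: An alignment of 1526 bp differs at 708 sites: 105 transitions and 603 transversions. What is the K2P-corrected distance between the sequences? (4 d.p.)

P = 105/1526 ≈ 0.068807 and Q = 603/1526 ≈ 0.395151.
Under the Kimura two-parameter model, d = −½ ln(1 − 2P − Q) − ¼ ln(1 − 2Q).
1 − 2P − Q = 0.467235, giving −½ ln(0.467235) = 0.380461.
1 − 2Q = 0.209698, giving −¼ ln(0.209698) = 0.390522.
d = 0.380461 + 0.390522 = 0.770983.

0.7710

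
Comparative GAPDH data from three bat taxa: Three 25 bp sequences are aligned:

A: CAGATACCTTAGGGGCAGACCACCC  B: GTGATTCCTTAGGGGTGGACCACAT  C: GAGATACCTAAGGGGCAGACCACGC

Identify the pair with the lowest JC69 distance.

A–B: 7/25 differ, p = 0.280, d = 0.351.
A–C: 3/25 differ, p = 0.120, d = 0.131.
B–C: 7/25 differ, p = 0.280, d = 0.351.
The smallest distance is between A and C.

A and C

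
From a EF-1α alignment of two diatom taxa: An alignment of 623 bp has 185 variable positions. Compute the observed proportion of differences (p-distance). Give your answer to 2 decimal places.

p = 185/623 = 0.296950… ≈ 0.30 (to 2 d.p.).

0.30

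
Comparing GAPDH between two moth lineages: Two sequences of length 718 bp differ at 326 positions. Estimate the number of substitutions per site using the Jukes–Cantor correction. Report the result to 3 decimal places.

0.697

p = 326/718 ≈ 0.454039.
d = −(3/4) ln(1 − 4p/3) = −0.75 ln(1 − 0.605385) = −0.75 ln(0.394615)
  = −0.75 × (-0.929845) = 0.697384 substitutions/site.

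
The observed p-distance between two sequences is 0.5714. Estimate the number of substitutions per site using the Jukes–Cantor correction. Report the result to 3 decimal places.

1.076

d = −(3/4) ln(1 − 4p/3) = −0.75 ln(1 − 0.761867) = −0.75 ln(0.238133)
  = −0.75 × (-1.434926) = 1.076195 substitutions/site.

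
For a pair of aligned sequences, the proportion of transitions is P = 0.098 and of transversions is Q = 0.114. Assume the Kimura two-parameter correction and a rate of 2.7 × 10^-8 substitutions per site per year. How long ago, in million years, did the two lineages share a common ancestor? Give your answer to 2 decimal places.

Under the Kimura two-parameter model, d = −½ ln(1 − 2P − Q) − ¼ ln(1 − 2Q).
1 − 2P − Q = 0.69, giving −½ ln(0.69) = 0.185532.
1 − 2Q = 0.772, giving −¼ ln(0.772) = 0.064693.
d = 0.185532 + 0.064693 = 0.250225.
Under a molecular clock d = 2μt, so t = d/(2μ) = 0.250225 / (2 × 2.7 × 10^-8) = 4.63 million years.

4.63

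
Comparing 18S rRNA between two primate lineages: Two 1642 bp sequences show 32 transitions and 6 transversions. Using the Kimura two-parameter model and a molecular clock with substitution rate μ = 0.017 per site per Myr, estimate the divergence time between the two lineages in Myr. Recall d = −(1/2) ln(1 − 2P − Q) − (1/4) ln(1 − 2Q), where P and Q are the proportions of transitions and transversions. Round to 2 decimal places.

0.69

P = 32/1642 ≈ 0.019488 and Q = 6/1642 ≈ 0.003654.
Under the Kimura two-parameter model, d = −½ ln(1 − 2P − Q) − ¼ ln(1 − 2Q).
1 − 2P − Q = 0.95737, giving −½ ln(0.95737) = 0.021783.
1 − 2Q = 0.992692, giving −¼ ln(0.992692) = 0.001834.
d = 0.021783 + 0.001834 = 0.023617.
Under a molecular clock d = 2μt, so t = d/(2μ) = 0.023617 / (2 × 0.017) = 0.69 Myr.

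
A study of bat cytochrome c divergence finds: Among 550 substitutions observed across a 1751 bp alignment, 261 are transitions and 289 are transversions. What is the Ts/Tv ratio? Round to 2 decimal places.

0.90

R = 261/289 = 0.903114… ≈ 0.90 (to 2 d.p.).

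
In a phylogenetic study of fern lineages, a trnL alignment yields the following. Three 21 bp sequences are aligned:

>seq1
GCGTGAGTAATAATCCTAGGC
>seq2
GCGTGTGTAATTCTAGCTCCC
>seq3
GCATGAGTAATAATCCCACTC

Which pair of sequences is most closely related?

seq1–seq2: 9/21 differ, p = 0.429, d = 0.635.
seq1–seq3: 4/21 differ, p = 0.190, d = 0.220.
seq2–seq3: 8/21 differ, p = 0.381, d = 0.532.
The smallest distance is between seq1 and seq3.

seq1 and seq3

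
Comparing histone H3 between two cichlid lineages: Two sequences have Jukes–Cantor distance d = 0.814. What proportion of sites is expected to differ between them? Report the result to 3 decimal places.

0.497

p = (3/4)(1 − e^(−4d/3)) = 0.75 × (1 − e^(-1.085333)) = 0.75 × (1 − 0.337789) = 0.496658.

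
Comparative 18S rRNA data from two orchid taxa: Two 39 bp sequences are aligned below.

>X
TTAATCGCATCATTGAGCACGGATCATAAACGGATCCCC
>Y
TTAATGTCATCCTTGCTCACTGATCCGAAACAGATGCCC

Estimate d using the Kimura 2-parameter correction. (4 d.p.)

0.3204

Of 39 sites, 1 differences are transitions and 9 are transversions, so P = 1/39 ≈ 0.025641 and Q = 9/39 ≈ 0.230769.
Under the Kimura two-parameter model, d = −½ ln(1 − 2P − Q) − ¼ ln(1 − 2Q).
1 − 2P − Q = 0.717949, giving −½ ln(0.717949) = 0.165678.
1 − 2Q = 0.538462, giving −¼ ln(0.538462) = 0.154760.
d = 0.165678 + 0.154760 = 0.320438.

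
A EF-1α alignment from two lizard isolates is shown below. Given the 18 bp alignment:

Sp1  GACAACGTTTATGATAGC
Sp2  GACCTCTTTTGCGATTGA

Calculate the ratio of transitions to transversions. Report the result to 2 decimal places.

0.40

Transitions are A↔G and C↔T; transversions are all other mismatches.
Transitions: 2. Transversions: 5.
R = 2/5 = 0.40.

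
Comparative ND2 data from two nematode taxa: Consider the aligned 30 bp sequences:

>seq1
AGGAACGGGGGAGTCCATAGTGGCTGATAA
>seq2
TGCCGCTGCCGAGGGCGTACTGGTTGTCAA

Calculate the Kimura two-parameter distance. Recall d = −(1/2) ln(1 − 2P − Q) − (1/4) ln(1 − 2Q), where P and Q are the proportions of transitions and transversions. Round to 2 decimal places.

0.73

Of 30 sites, 4 differences are transitions and 10 are transversions, so P = 4/30 ≈ 0.133333 and Q = 10/30 ≈ 0.333333.
Under the Kimura two-parameter model, d = −½ ln(1 − 2P − Q) − ¼ ln(1 − 2Q).
1 − 2P − Q = 0.400001, giving −½ ln(0.400001) = 0.458144.
1 − 2Q = 0.333334, giving −¼ ln(0.333334) = 0.274653.
d = 0.458144 + 0.274653 = 0.732797.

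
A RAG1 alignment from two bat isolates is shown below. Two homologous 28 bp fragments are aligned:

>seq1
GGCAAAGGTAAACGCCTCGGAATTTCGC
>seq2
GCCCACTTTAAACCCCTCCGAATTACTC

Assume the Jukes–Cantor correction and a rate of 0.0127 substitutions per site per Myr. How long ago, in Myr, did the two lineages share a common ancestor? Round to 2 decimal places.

16.52

The sequences differ at 9 of 28 sites (2, 4, 6, 7, 8, 14, 19, 25, 27), so p = 9/28 ≈ 0.321429.
d = −(3/4) ln(1 − 4p/3) = −0.75 ln(1 − 0.428572) = −0.75 ln(0.571428)
  = −0.75 × (-0.559617) = 0.419713 substitutions/site.
Under a molecular clock d = 2μt, so t = d/(2μ) = 0.419713 / (2 × 0.0127) = 16.52 Myr.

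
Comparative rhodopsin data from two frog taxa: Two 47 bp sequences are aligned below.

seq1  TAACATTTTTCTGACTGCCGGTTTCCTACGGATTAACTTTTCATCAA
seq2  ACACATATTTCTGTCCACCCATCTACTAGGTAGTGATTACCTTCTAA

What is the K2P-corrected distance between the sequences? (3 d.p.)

0.763

Of 47 sites, 11 differences are transitions and 11 are transversions, so P = 11/47 ≈ 0.234043 and Q = 11/47 ≈ 0.234043.
Under the Kimura two-parameter model, d = −½ ln(1 − 2P − Q) − ¼ ln(1 − 2Q).
1 − 2P − Q = 0.297871, giving −½ ln(0.297871) = 0.605547.
1 − 2Q = 0.531914, giving −¼ ln(0.531914) = 0.157818.
d = 0.605547 + 0.157818 = 0.763365.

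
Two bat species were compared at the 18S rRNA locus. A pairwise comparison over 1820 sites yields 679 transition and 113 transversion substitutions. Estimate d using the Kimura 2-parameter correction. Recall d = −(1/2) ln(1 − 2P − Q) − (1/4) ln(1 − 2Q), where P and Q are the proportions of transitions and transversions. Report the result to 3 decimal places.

P = 679/1820 ≈ 0.373077 and Q = 113/1820 ≈ 0.062088.
Under the Kimura two-parameter model, d = −½ ln(1 − 2P − Q) − ¼ ln(1 − 2Q).
1 − 2P − Q = 0.191758, giving −½ ln(0.191758) = 0.825761.
1 − 2Q = 0.875824, giving −¼ ln(0.875824) = 0.033148.
d = 0.825761 + 0.033148 = 0.858909.

0.859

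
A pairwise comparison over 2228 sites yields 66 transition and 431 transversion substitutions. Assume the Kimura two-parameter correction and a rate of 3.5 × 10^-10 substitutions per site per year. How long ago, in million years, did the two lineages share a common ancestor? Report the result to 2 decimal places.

382.78

P = 66/2228 ≈ 0.029623 and Q = 431/2228 ≈ 0.193447.
Under the Kimura two-parameter model, d = −½ ln(1 − 2P − Q) − ¼ ln(1 − 2Q).
1 − 2P − Q = 0.747307, giving −½ ln(0.747307) = 0.145640.
1 − 2Q = 0.613106, giving −¼ ln(0.613106) = 0.122304.
d = 0.145640 + 0.122304 = 0.267944.
Under a molecular clock d = 2μt, so t = d/(2μ) = 0.267944 / (2 × 3.5 × 10^-10) = 382.78 million years.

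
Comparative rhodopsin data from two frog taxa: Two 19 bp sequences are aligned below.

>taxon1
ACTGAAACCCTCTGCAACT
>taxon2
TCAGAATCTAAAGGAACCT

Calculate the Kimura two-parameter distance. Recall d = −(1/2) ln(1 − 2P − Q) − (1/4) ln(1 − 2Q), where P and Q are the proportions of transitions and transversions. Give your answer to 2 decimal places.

1.17

Of 19 sites, 1 differences are transitions and 9 are transversions, so P = 1/19 ≈ 0.052632 and Q = 9/19 ≈ 0.473684.
Under the Kimura two-parameter model, d = −½ ln(1 − 2P − Q) − ¼ ln(1 − 2Q).
1 − 2P − Q = 0.421052, giving −½ ln(0.421052) = 0.432499.
1 − 2Q = 0.052632, giving −¼ ln(0.052632) = 0.736108.
d = 0.432499 + 0.736108 = 1.168607.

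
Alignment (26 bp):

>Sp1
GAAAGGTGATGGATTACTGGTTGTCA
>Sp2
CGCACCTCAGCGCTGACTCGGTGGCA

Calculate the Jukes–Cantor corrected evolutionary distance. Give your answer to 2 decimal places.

0.82

The sequences differ at 13 of 26 sites, so p = 13/26 = 0.5.
d = −(3/4) ln(1 − 4p/3) = −0.75 ln(1 − 0.666667) = −0.75 ln(0.333333)
  = −0.75 × (-1.098613) = 0.823960 substitutions/site.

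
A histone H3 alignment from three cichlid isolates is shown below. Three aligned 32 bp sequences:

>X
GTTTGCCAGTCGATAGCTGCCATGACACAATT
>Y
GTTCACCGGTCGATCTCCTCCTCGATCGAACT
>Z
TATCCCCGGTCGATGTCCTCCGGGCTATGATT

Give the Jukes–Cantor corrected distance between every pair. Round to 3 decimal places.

d(X,Y) = 0.585, d(X,Z) = 0.736, d(Y,Z) = 0.460

X–Y: 13/32 sites differ → p = 0.40625, d = −0.75 ln(1 − 0.541667) = 0.585119 ≈ 0.585.
X–Z: 15/32 sites differ → p = 0.46875, d = −0.75 ln(1 − 0.625) = 0.735622 ≈ 0.736.
Y–Z: 11/32 sites differ → p = 0.34375, d = −0.75 ln(1 − 0.458333) = 0.459828 ≈ 0.460.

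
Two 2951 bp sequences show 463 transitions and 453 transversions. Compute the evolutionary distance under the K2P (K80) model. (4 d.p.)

P = 463/2951 ≈ 0.156896 and Q = 453/2951 ≈ 0.153507.
Under the Kimura two-parameter model, d = −½ ln(1 − 2P − Q) − ¼ ln(1 − 2Q).
1 − 2P − Q = 0.532701, giving −½ ln(0.532701) = 0.314897.
1 − 2Q = 0.692986, giving −¼ ln(0.692986) = 0.091686.
d = 0.314897 + 0.091686 = 0.406583.

0.4066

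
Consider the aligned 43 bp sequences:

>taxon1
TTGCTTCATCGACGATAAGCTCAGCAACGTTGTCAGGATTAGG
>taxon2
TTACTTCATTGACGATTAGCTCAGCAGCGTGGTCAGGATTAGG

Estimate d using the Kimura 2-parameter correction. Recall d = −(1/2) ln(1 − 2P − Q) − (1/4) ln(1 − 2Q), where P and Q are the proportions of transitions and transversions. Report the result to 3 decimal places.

Of 43 sites, 3 differences are transitions and 2 are transversions, so P = 3/43 ≈ 0.069767 and Q = 2/43 ≈ 0.046512.
Under the Kimura two-parameter model, d = −½ ln(1 − 2P − Q) − ¼ ln(1 − 2Q).
1 − 2P − Q = 0.813954, giving −½ ln(0.813954) = 0.102926.
1 − 2Q = 0.906976, giving −¼ ln(0.906976) = 0.024410.
d = 0.102926 + 0.024410 = 0.127336.

0.127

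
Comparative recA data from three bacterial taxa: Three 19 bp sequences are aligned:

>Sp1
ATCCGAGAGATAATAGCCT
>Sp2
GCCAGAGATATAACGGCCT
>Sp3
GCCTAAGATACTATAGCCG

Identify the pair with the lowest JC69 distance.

Sp1 and Sp2

Sp1–Sp2: 6/19 differ, p = 0.316, d = 0.410.
Sp1–Sp3: 8/19 differ, p = 0.421, d = 0.618.
Sp2–Sp3: 7/19 differ, p = 0.368, d = 0.507.
The smallest distance is between Sp1 and Sp2.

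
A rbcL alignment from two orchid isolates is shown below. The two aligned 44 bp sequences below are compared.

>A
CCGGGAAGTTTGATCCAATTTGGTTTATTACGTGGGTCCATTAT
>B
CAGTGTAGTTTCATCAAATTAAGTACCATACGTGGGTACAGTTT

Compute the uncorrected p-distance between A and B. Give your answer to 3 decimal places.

The sequences differ at 14 of 44 positions.
p = 14/44 = 0.318181… ≈ 0.318 (to 3 d.p.).

0.318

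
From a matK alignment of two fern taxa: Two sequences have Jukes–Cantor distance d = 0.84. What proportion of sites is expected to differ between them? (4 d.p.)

p = (3/4)(1 − e^(−4d/3)) = 0.75 × (1 − e^(-1.12)) = 0.75 × (1 − 0.326280) = 0.505290.

0.5053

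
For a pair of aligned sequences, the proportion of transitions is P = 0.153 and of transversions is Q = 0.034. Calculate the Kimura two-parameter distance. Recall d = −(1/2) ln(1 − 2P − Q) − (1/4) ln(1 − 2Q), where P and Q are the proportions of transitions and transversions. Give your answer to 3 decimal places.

0.225

Under the Kimura two-parameter model, d = −½ ln(1 − 2P − Q) − ¼ ln(1 − 2Q).
1 − 2P − Q = 0.66, giving −½ ln(0.66) = 0.207758.
1 − 2Q = 0.932, giving −¼ ln(0.932) = 0.017606.
d = 0.207758 + 0.017606 = 0.225364.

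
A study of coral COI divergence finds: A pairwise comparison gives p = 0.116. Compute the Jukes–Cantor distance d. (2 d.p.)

0.13

d = −(3/4) ln(1 − 4p/3) = −0.75 ln(1 − 0.154667) = −0.75 ln(0.845333)
  = −0.75 × (-0.168025) = 0.126019 substitutions/site.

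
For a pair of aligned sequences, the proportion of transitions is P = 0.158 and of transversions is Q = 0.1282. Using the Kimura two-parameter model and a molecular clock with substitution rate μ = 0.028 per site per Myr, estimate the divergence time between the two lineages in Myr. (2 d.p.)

6.57

Under the Kimura two-parameter model, d = −½ ln(1 − 2P − Q) − ¼ ln(1 − 2Q).
1 − 2P − Q = 0.5558, giving −½ ln(0.5558) = 0.293673.
1 − 2Q = 0.7436, giving −¼ ln(0.7436) = 0.074063.
d = 0.293673 + 0.074063 = 0.367736.
Under a molecular clock d = 2μt, so t = d/(2μ) = 0.367736 / (2 × 0.028) = 6.57 Myr.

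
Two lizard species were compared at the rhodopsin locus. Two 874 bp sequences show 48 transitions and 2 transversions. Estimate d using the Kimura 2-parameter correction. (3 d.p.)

P = 48/874 ≈ 0.05492 and Q = 2/874 ≈ 0.002288.
Under the Kimura two-parameter model, d = −½ ln(1 − 2P − Q) − ¼ ln(1 − 2Q).
1 − 2P − Q = 0.887872, giving −½ ln(0.887872) = 0.059464.
1 − 2Q = 0.995424, giving −¼ ln(0.995424) = 0.001147.
d = 0.059464 + 0.001147 = 0.060611.

0.061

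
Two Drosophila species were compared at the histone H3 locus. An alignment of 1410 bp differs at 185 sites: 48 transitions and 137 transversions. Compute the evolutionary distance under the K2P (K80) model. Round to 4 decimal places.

P = 48/1410 ≈ 0.034043 and Q = 137/1410 ≈ 0.097163.
Under the Kimura two-parameter model, d = −½ ln(1 − 2P − Q) − ¼ ln(1 − 2Q).
1 − 2P − Q = 0.834751, giving −½ ln(0.834751) = 0.090311.
1 − 2Q = 0.805674, giving −¼ ln(0.805674) = 0.054019.
d = 0.090311 + 0.054019 = 0.144330.

0.1443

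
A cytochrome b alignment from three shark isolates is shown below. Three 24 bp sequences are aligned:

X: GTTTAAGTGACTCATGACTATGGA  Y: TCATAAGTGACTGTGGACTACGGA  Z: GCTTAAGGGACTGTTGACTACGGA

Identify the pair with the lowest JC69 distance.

Y and Z

X–Y: 7/24 differ, p = 0.292, d = 0.369.
X–Z: 5/24 differ, p = 0.208, d = 0.244.
Y–Z: 4/24 differ, p = 0.167, d = 0.188.
The smallest distance is between Y and Z.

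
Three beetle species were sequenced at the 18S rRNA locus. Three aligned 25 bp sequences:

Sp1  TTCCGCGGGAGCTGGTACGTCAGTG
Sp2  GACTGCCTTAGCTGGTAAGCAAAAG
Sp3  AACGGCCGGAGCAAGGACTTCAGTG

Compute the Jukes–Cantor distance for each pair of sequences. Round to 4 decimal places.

Sp1–Sp2: 11/25 sites differ → p = 0.44, d = −0.75 ln(1 − 0.586667) = 0.662626 ≈ 0.6626.
Sp1–Sp3: 8/25 sites differ → p = 0.32, d = −0.75 ln(1 − 0.426667) = 0.417216 ≈ 0.4172.
Sp2–Sp3: 13/25 sites differ → p = 0.52, d = −0.75 ln(1 − 0.693333) = 0.886495 ≈ 0.8865.

d(Sp1,Sp2) = 0.6626, d(Sp1,Sp3) = 0.4172, d(Sp2,Sp3) = 0.8865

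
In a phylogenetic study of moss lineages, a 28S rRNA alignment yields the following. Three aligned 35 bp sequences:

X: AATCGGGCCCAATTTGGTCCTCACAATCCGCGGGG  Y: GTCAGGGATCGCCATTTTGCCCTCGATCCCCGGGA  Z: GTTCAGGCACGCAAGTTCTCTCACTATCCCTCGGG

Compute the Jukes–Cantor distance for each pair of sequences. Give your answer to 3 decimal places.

X–Y: 18/35 sites differ → p ≈ 0.514286, d = −0.75 ln(1 − 0.685715) = 0.868091 ≈ 0.868.
X–Z: 17/35 sites differ → p ≈ 0.485714, d = −0.75 ln(1 − 0.647619) = 0.782282 ≈ 0.782.
Y–Z: 15/35 sites differ → p ≈ 0.428571, d = −0.75 ln(1 − 0.571428) = 0.635472 ≈ 0.635.

d(X,Y) = 0.868, d(X,Z) = 0.782, d(Y,Z) = 0.635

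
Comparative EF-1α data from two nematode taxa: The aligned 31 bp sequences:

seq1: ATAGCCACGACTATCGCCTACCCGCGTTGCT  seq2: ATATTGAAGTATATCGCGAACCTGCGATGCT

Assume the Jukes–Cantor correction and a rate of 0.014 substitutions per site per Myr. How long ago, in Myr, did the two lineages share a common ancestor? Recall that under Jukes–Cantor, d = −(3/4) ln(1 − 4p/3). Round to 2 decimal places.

15.06

The sequences differ at 10 of 31 sites (4, 5, 6, 8, 10, 11, 18, 19, 23, 27), so p = 10/31 ≈ 0.322581.
d = −(3/4) ln(1 − 4p/3) = −0.75 ln(1 − 0.430108) = −0.75 ln(0.569892)
  = −0.75 × (-0.562308) = 0.421731 substitutions/site.
Under a molecular clock d = 2μt, so t = d/(2μ) = 0.421731 / (2 × 0.014) = 15.06 Myr.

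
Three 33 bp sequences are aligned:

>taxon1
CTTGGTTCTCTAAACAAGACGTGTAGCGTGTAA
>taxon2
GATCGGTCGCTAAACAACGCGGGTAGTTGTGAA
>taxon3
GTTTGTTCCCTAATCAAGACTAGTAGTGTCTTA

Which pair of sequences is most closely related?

taxon1–taxon2: 13/33 differ, p = 0.394, d = 0.559.
taxon1–taxon3: 9/33 differ, p = 0.273, d = 0.339.
taxon2–taxon3: 14/33 differ, p = 0.424, d = 0.625.
The smallest distance is between taxon1 and taxon3.

taxon1 and taxon3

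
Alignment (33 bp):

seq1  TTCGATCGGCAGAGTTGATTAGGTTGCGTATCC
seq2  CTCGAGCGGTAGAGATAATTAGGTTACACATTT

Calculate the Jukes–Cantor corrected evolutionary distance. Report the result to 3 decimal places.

The sequences differ at 10 of 33 sites (1, 6, 10, 15, 17, 26, 28, 29, 32, 33), so p = 10/33 ≈ 0.30303.
d = −(3/4) ln(1 − 4p/3) = −0.75 ln(1 − 0.40404) = −0.75 ln(0.59596)
  = −0.75 × (-0.517582) = 0.388187 substitutions/site.

0.388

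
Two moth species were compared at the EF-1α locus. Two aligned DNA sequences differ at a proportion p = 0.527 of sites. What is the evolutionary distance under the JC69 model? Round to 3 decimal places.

d = −(3/4) ln(1 − 4p/3) = −0.75 ln(1 − 0.702667) = −0.75 ln(0.297333)
  = −0.75 × (-1.212903) = 0.909677 substitutions/site.

0.910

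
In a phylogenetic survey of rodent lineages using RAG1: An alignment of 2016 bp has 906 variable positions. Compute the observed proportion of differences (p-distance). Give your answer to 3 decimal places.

0.449

p = 906/2016 = 0.449404… ≈ 0.449 (to 3 d.p.).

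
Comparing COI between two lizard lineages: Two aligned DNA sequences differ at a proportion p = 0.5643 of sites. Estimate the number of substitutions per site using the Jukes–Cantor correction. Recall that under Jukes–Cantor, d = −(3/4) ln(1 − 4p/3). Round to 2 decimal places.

d = −(3/4) ln(1 − 4p/3) = −0.75 ln(1 − 0.7524) = −0.75 ln(0.2476)
  = −0.75 × (-1.395941) = 1.046956 substitutions/site.

1.05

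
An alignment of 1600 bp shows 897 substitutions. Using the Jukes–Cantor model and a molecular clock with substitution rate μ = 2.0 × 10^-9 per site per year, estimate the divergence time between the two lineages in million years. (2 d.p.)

258.06

p = 897/1600 = 0.560625.
d = −(3/4) ln(1 − 4p/3) = −0.75 ln(1 − 0.7475) = −0.75 ln(0.2525)
  = −0.75 × (-1.376344) = 1.032258 substitutions/site.
Under a molecular clock d = 2μt, so t = d/(2μ) = 1.032258 / (2 × 2.0 × 10^-9) = 258.06 million years.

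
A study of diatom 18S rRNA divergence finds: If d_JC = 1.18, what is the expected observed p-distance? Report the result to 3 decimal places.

0.594

p = (3/4)(1 − e^(−4d/3)) = 0.75 × (1 − e^(-1.573333)) = 0.75 × (1 − 0.207353) = 0.594485.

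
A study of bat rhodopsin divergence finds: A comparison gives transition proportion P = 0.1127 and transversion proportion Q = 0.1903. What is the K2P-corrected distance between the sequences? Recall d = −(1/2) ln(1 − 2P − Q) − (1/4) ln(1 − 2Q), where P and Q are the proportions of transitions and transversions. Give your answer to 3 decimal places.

Under the Kimura two-parameter model, d = −½ ln(1 − 2P − Q) − ¼ ln(1 − 2Q).
1 − 2P − Q = 0.5843, giving −½ ln(0.5843) = 0.268670.
1 − 2Q = 0.6194, giving −¼ ln(0.6194) = 0.119751.
d = 0.268670 + 0.119751 = 0.388421.

0.388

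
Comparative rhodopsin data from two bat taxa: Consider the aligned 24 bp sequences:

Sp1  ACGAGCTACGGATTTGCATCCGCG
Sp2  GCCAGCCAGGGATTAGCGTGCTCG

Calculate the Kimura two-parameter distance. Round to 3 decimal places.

0.441

Of 24 sites, 3 differences are transitions and 5 are transversions, so P = 3/24 = 0.125 and Q = 5/24 ≈ 0.208333.
Under the Kimura two-parameter model, d = −½ ln(1 − 2P − Q) − ¼ ln(1 − 2Q).
1 − 2P − Q = 0.541667, giving −½ ln(0.541667) = 0.306552.
1 − 2Q = 0.583334, giving −¼ ln(0.583334) = 0.134749.
d = 0.306552 + 0.134749 = 0.441301.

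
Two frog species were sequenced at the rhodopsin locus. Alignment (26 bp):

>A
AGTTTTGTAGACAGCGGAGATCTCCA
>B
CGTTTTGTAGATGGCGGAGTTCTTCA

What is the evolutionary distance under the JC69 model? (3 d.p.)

0.222

The sequences differ at 5 of 26 sites (1, 12, 13, 20, 24), so p = 5/26 ≈ 0.192308.
d = −(3/4) ln(1 − 4p/3) = −0.75 ln(1 − 0.256411) = −0.75 ln(0.743589)
  = −0.75 × (-0.296267) = 0.222200 substitutions/site.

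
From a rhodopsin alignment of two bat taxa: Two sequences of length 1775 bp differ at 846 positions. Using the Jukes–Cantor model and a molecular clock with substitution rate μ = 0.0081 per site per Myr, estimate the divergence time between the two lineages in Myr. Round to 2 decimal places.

p = 846/1775 ≈ 0.47662.
d = −(3/4) ln(1 − 4p/3) = −0.75 ln(1 − 0.635493) = −0.75 ln(0.364507)
  = −0.75 × (-1.009210) = 0.756908 substitutions/site.
Under a molecular clock d = 2μt, so t = d/(2μ) = 0.756908 / (2 × 0.0081) = 46.72 Myr.

46.72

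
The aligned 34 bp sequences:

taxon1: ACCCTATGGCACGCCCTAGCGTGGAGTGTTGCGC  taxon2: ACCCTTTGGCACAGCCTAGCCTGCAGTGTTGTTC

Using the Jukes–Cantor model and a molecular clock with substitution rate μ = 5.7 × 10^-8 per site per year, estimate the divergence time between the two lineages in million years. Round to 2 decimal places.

2.11

The sequences differ at 7 of 34 sites (6, 13, 14, 21, 24, 32, 33), so p = 7/34 ≈ 0.205882.
d = −(3/4) ln(1 − 4p/3) = −0.75 ln(1 − 0.274509) = −0.75 ln(0.725491)
  = −0.75 × (-0.320907) = 0.240680 substitutions/site.
Under a molecular clock d = 2μt, so t = d/(2μ) = 0.240680 / (2 × 5.7 × 10^-8) = 2.11 million years.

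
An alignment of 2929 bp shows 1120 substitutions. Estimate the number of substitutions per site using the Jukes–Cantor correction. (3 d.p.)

0.535

p = 1120/2929 ≈ 0.382383.
d = −(3/4) ln(1 − 4p/3) = −0.75 ln(1 − 0.509844) = −0.75 ln(0.490156)
  = −0.75 × (-0.713032) = 0.534774 substitutions/site.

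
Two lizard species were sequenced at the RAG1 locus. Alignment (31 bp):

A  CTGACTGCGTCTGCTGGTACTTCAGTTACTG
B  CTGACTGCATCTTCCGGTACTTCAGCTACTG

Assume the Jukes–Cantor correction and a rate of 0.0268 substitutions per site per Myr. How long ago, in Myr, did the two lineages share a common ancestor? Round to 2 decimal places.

The sequences differ at 4 of 31 sites (9, 13, 15, 26), so p = 4/31 ≈ 0.129032.
d = −(3/4) ln(1 − 4p/3) = −0.75 ln(1 − 0.172043) = −0.75 ln(0.827957)
  = −0.75 × (-0.188794) = 0.141596 substitutions/site.
Under a molecular clock d = 2μt, so t = d/(2μ) = 0.141596 / (2 × 0.0268) = 2.64 Myr.

2.64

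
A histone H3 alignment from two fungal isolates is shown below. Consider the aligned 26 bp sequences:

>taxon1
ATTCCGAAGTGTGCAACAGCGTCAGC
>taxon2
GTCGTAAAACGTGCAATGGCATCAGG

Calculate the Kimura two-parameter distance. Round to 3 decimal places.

Of 26 sites, 9 differences are transitions and 2 are transversions, so P = 9/26 ≈ 0.346154 and Q = 2/26 ≈ 0.076923.
Under the Kimura two-parameter model, d = −½ ln(1 − 2P − Q) − ¼ ln(1 − 2Q).
1 − 2P − Q = 0.230769, giving −½ ln(0.230769) = 0.733169.
1 − 2Q = 0.846154, giving −¼ ln(0.846154) = 0.041763.
d = 0.733169 + 0.041763 = 0.774932.

0.775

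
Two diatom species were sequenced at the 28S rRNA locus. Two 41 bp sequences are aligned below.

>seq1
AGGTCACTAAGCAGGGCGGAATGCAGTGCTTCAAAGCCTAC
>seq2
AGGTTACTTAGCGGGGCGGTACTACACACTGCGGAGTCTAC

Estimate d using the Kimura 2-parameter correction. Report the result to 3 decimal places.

Of 41 sites, 9 differences are transitions and 6 are transversions, so P = 9/41 ≈ 0.219512 and Q = 6/41 ≈ 0.146341.
Under the Kimura two-parameter model, d = −½ ln(1 − 2P − Q) − ¼ ln(1 − 2Q).
1 − 2P − Q = 0.414635, giving −½ ln(0.414635) = 0.440178.
1 − 2Q = 0.707318, giving −¼ ln(0.707318) = 0.086569.
d = 0.440178 + 0.086569 = 0.526747.

0.527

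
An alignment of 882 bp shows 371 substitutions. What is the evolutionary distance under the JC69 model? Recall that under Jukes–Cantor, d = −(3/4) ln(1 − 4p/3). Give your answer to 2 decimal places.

0.62

p = 371/882 ≈ 0.420635.
d = −(3/4) ln(1 − 4p/3) = −0.75 ln(1 − 0.560847) = −0.75 ln(0.439153)
  = −0.75 × (-0.822907) = 0.617180 substitutions/site.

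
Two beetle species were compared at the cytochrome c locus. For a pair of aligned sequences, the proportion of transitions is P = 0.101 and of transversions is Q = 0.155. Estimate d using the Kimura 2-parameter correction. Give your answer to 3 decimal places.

0.314

Under the Kimura two-parameter model, d = −½ ln(1 − 2P − Q) − ¼ ln(1 − 2Q).
1 − 2P − Q = 0.643, giving −½ ln(0.643) = 0.220805.
1 − 2Q = 0.69, giving −¼ ln(0.69) = 0.092766.
d = 0.220805 + 0.092766 = 0.313571.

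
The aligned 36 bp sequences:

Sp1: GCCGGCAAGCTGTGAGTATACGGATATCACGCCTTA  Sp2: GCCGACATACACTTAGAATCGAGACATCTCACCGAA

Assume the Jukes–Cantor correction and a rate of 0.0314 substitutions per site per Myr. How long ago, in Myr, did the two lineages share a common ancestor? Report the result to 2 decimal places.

The sequences differ at 15 of 36 sites, so p = 15/36 ≈ 0.416667.
d = −(3/4) ln(1 − 4p/3) = −0.75 ln(1 − 0.555556) = −0.75 ln(0.444444)
  = −0.75 × (-0.810931) = 0.608198 substitutions/site.
Under a molecular clock d = 2μt, so t = d/(2μ) = 0.608198 / (2 × 0.0314) = 9.68 Myr.

9.68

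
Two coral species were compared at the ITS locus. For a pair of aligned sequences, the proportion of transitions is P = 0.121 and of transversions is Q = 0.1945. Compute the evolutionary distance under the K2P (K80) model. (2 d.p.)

Under the Kimura two-parameter model, d = −½ ln(1 − 2P − Q) − ¼ ln(1 − 2Q).
1 − 2P − Q = 0.5635, giving −½ ln(0.5635) = 0.286794.
1 − 2Q = 0.611, giving −¼ ln(0.611) = 0.123165.
d = 0.286794 + 0.123165 = 0.409959.

0.41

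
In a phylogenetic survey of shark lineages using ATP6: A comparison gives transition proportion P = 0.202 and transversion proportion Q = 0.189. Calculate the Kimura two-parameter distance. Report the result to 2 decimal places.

0.57

Under the Kimura two-parameter model, d = −½ ln(1 − 2P − Q) − ¼ ln(1 − 2Q).
1 − 2P − Q = 0.407, giving −½ ln(0.407) = 0.449471.
1 − 2Q = 0.622, giving −¼ ln(0.622) = 0.118704.
d = 0.449471 + 0.118704 = 0.568175.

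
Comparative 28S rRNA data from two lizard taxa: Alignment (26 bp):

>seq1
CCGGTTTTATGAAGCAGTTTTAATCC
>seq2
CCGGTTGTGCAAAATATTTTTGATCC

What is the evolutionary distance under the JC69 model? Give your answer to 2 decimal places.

The sequences differ at 8 of 26 sites (7, 9, 10, 11, 14, 15, 17, 22), so p = 8/26 ≈ 0.307692.
d = −(3/4) ln(1 − 4p/3) = −0.75 ln(1 − 0.410256) = −0.75 ln(0.589744)
  = −0.75 × (-0.528067) = 0.396050 substitutions/site.

0.40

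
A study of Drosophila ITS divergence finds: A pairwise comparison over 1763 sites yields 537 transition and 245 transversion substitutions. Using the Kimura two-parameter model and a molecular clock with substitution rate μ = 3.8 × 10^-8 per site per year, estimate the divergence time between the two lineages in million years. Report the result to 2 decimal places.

P = 537/1763 ≈ 0.304594 and Q = 245/1763 ≈ 0.138968.
Under the Kimura two-parameter model, d = −½ ln(1 − 2P − Q) − ¼ ln(1 − 2Q).
1 − 2P − Q = 0.251844, giving −½ ln(0.251844) = 0.689473.
1 − 2Q = 0.722064, giving −¼ ln(0.722064) = 0.081410.
d = 0.689473 + 0.081410 = 0.770883.
Under a molecular clock d = 2μt, so t = d/(2μ) = 0.770883 / (2 × 3.8 × 10^-8) = 10.14 million years.

10.14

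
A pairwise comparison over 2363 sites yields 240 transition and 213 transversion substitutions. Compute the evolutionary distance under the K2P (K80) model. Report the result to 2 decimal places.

P = 240/2363 ≈ 0.101566 and Q = 213/2363 ≈ 0.09014.
Under the Kimura two-parameter model, d = −½ ln(1 − 2P − Q) − ¼ ln(1 − 2Q).
1 − 2P − Q = 0.706728, giving −½ ln(0.706728) = 0.173555.
1 − 2Q = 0.81972, giving −¼ ln(0.81972) = 0.049698.
d = 0.173555 + 0.049698 = 0.223253.

0.22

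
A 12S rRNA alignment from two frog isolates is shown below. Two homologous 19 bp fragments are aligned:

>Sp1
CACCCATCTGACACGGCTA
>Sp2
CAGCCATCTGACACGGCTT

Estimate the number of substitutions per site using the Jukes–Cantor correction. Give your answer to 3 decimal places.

The sequences differ at 2 of 19 sites (3, 19), so p = 2/19 ≈ 0.105263.
d = −(3/4) ln(1 − 4p/3) = −0.75 ln(1 − 0.140351) = −0.75 ln(0.859649)
  = −0.75 × (-0.151231) = 0.113423 substitutions/site.

0.113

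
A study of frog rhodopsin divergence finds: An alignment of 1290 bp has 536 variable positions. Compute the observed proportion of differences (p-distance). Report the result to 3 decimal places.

0.416

p = 536/1290 = 0.415503… ≈ 0.416 (to 3 d.p.).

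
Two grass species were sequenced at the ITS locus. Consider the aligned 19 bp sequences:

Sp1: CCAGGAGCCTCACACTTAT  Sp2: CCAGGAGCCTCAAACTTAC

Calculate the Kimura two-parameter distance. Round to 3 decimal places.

Of 19 sites, 1 differences are transitions and 1 are transversions, so P = 1/19 ≈ 0.052632 and Q = 1/19 ≈ 0.052632.
Under the Kimura two-parameter model, d = −½ ln(1 − 2P − Q) − ¼ ln(1 − 2Q).
1 − 2P − Q = 0.842104, giving −½ ln(0.842104) = 0.085926.
1 − 2Q = 0.894736, giving −¼ ln(0.894736) = 0.027807.
d = 0.085926 + 0.027807 = 0.113733.

0.114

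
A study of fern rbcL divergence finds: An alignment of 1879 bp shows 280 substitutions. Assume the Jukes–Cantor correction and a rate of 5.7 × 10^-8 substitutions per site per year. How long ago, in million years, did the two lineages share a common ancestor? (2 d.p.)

1.46

p = 280/1879 ≈ 0.149015.
d = −(3/4) ln(1 − 4p/3) = −0.75 ln(1 − 0.198687) = −0.75 ln(0.801313)
  = −0.75 × (-0.221504) = 0.166128 substitutions/site.
Under a molecular clock d = 2μt, so t = d/(2μ) = 0.166128 / (2 × 5.7 × 10^-8) = 1.46 million years.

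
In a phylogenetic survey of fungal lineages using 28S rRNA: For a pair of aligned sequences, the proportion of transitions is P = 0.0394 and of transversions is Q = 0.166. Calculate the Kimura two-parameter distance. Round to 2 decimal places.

Under the Kimura two-parameter model, d = −½ ln(1 − 2P − Q) − ¼ ln(1 − 2Q).
1 − 2P − Q = 0.7552, giving −½ ln(0.7552) = 0.140386.
1 − 2Q = 0.668, giving −¼ ln(0.668) = 0.100867.
d = 0.140386 + 0.100867 = 0.241253.

0.24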